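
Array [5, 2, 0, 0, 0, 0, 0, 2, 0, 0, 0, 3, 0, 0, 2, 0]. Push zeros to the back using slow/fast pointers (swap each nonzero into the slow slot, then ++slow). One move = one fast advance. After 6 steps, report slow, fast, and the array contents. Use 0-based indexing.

slow=0 fast=0: a[fast]=5≠0 swap→a[0]=5, slow++,fast++
slow=1 fast=1: a[fast]=2≠0 swap→a[1]=2, slow++,fast++
slow=2 fast=2: a[fast]=0, fast++
slow=2 fast=3: a[fast]=0, fast++
slow=2 fast=4: a[fast]=0, fast++
slow=2 fast=5: a[fast]=0, fast++

slow=2, fast=6, a=[5, 2, 0, 0, 0, 0, 0, 2, 0, 0, 0, 3, 0, 0, 2, 0]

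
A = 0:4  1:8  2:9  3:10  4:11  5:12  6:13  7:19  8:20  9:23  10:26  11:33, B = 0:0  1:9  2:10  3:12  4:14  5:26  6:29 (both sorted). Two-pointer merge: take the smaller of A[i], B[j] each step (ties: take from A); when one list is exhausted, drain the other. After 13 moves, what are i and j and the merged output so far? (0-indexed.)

[i=0,j=0] A[i]=4>B[j]=0 take 0 → j++
[i=0,j=1] A[i]=4<=B[j]=9 take 4 → i++
[i=1,j=1] A[i]=8<=B[j]=9 take 8 → i++
[i=2,j=1] A[i]=9<=B[j]=9 take 9 → i++
[i=3,j=1] A[i]=10>B[j]=9 take 9 → j++
[i=3,j=2] A[i]=10<=B[j]=10 take 10 → i++
[i=4,j=2] A[i]=11>B[j]=10 take 10 → j++
[i=4,j=3] A[i]=11<=B[j]=12 take 11 → i++
[i=5,j=3] A[i]=12<=B[j]=12 take 12 → i++
[i=6,j=3] A[i]=13>B[j]=12 take 12 → j++
[i=6,j=4] A[i]=13<=B[j]=14 take 13 → i++
[i=7,j=4] A[i]=19>B[j]=14 take 14 → j++
[i=7,j=5] A[i]=19<=B[j]=26 take 19 → i++

i=8, j=5, merged so far=[0, 4, 8, 9, 9, 10, 10, 11, 12, 12, 13, 14, 19]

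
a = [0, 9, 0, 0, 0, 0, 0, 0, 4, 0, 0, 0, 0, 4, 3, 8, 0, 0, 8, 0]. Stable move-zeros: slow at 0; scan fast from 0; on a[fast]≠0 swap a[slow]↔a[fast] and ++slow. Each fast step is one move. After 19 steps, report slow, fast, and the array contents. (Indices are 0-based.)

slow=6, fast=19, a=[9, 4, 4, 3, 8, 8, 0, 0, 0, 0, 0, 0, 0, 0, 0, 0, 0, 0, 0, 0]

slow=0 fast=0: a[fast]=0, fast++
slow=0 fast=1: a[fast]=9≠0 swap→a[0]=9, slow++,fast++
slow=1 fast=2: a[fast]=0, fast++
slow=1 fast=3: a[fast]=0, fast++
slow=1 fast=4: a[fast]=0, fast++
slow=1 fast=5: a[fast]=0, fast++
slow=1 fast=6: a[fast]=0, fast++
slow=1 fast=7: a[fast]=0, fast++
slow=1 fast=8: a[fast]=4≠0 swap→a[1]=4, slow++,fast++
slow=2 fast=9: a[fast]=0, fast++
slow=2 fast=10: a[fast]=0, fast++
slow=2 fast=11: a[fast]=0, fast++
slow=2 fast=12: a[fast]=0, fast++
slow=2 fast=13: a[fast]=4≠0 swap→a[2]=4, slow++,fast++
slow=3 fast=14: a[fast]=3≠0 swap→a[3]=3, slow++,fast++
slow=4 fast=15: a[fast]=8≠0 swap→a[4]=8, slow++,fast++
slow=5 fast=16: a[fast]=0, fast++
slow=5 fast=17: a[fast]=0, fast++
slow=5 fast=18: a[fast]=8≠0 swap→a[5]=8, slow++,fast++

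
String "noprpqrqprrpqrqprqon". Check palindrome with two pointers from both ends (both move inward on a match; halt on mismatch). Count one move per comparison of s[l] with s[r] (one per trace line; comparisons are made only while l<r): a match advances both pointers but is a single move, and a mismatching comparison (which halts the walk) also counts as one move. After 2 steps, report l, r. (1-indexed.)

[1,20] 'n'=='n' → l++,r--
[2,19] 'o'=='o' → l++,r--

l=3, r=18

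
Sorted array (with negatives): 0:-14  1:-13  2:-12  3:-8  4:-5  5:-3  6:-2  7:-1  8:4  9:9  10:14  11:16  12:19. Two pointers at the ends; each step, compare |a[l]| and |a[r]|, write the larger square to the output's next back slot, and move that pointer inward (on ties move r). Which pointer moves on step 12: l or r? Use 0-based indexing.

[0,12] |-14|<=|19| out[12]=361 → r--
[0,11] |-14|<=|16| out[11]=256 → r--
[0,10] |-14|<=|14| out[10]=196 → r--
[0,9] |-14|>|9| out[9]=196 → l++
[1,9] |-13|>|9| out[8]=169 → l++
[2,9] |-12|>|9| out[7]=144 → l++
[3,9] |-8|<=|9| out[6]=81 → r--
[3,8] |-8|>|4| out[5]=64 → l++
[4,8] |-5|>|4| out[4]=25 → l++
[5,8] |-3|<=|4| out[3]=16 → r--
[5,7] |-3|>|-1| out[2]=9 → l++
[6,7] |-2|>|-1| out[1]=4 → l++

l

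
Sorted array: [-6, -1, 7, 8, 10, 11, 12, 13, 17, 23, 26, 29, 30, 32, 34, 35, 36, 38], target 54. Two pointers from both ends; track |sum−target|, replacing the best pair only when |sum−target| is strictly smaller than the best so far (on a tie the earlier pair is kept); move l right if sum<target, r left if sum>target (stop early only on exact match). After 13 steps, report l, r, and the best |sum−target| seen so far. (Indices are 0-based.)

[0,17] -6+38=32 d=22 * → l++
[1,17] -1+38=37 d=17 * → l++
[2,17] 7+38=45 d=9 * → l++
[3,17] 8+38=46 d=8 * → l++
[4,17] 10+38=48 d=6 * → l++
[5,17] 11+38=49 d=5 * → l++
[6,17] 12+38=50 d=4 * → l++
[7,17] 13+38=51 d=3 * → l++
[8,17] 17+38=55 d=1 * → r--
[8,16] 17+36=53 d=1 → l++
[9,16] 23+36=59 d=5 → r--
[9,15] 23+35=58 d=4 → r--
[9,14] 23+34=57 d=3 → r--

l=9, r=13, best |Δ|=1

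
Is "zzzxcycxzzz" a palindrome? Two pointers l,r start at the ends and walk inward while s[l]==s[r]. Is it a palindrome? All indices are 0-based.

palindrome

[0,10] 'z'=='z' → l++,r--
[1,9] 'z'=='z' → l++,r--
[2,8] 'z'=='z' → l++,r--
[3,7] 'x'=='x' → l++,r--
[4,6] 'c'=='c' → l++,r--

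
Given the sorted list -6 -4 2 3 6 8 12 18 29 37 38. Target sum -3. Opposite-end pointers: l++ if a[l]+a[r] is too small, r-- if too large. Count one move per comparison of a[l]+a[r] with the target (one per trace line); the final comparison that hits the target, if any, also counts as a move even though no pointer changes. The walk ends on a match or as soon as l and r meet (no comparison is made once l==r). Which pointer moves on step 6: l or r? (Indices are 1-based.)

r

[1,11] -6+38=32 >-3 → r--
[1,10] -6+37=31 >-3 → r--
[1,9] -6+29=23 >-3 → r--
[1,8] -6+18=12 >-3 → r--
[1,7] -6+12=6 >-3 → r--
[1,6] -6+8=2 >-3 → r--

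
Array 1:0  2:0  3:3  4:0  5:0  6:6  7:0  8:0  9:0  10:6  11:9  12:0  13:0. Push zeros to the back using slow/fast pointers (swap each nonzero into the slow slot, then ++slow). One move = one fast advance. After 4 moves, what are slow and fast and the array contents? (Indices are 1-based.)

slow=2, fast=5, a=[3, 0, 0, 0, 0, 6, 0, 0, 0, 6, 9, 0, 0]

(s=1,f=1) a[fast]=0 → fast++
(s=1,f=2) a[fast]=0 → fast++
(s=1,f=3) a[fast]=3≠0 swap→a[1]=3 → slow++,fast++
(s=2,f=4) a[fast]=0 → fast++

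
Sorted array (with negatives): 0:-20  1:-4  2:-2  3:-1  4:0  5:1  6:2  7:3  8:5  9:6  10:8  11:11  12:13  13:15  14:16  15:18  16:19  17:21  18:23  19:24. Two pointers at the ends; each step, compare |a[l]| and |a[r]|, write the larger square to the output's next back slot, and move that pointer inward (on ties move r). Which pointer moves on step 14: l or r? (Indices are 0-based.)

l

l=0 r=19: |-20|<=|24| out[19]=576, r--
l=0 r=18: |-20|<=|23| out[18]=529, r--
l=0 r=17: |-20|<=|21| out[17]=441, r--
l=0 r=16: |-20|>|19| out[16]=400, l++
l=1 r=16: |-4|<=|19| out[15]=361, r--
l=1 r=15: |-4|<=|18| out[14]=324, r--
l=1 r=14: |-4|<=|16| out[13]=256, r--
l=1 r=13: |-4|<=|15| out[12]=225, r--
l=1 r=12: |-4|<=|13| out[11]=169, r--
l=1 r=11: |-4|<=|11| out[10]=121, r--
l=1 r=10: |-4|<=|8| out[9]=64, r--
l=1 r=9: |-4|<=|6| out[8]=36, r--
l=1 r=8: |-4|<=|5| out[7]=25, r--
l=1 r=7: |-4|>|3| out[6]=16, l++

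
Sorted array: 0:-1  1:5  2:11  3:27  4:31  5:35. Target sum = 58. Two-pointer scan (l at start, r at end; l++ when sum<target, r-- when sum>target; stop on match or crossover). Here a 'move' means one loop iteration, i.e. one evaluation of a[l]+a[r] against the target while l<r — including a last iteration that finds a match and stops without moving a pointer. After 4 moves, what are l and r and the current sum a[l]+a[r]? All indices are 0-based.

[0,5] -1+35=34 <58 → l++
[1,5] 5+35=40 <58 → l++
[2,5] 11+35=46 <58 → l++
[3,5] 27+35=62 >58 → r--

l=3, r=4, sum=58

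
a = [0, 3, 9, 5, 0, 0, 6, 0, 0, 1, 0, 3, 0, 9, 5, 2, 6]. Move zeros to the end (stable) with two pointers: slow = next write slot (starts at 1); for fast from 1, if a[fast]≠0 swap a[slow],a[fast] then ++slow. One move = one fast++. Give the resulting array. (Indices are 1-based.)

slow=1 fast=1: a[fast]=0, fast++
slow=1 fast=2: a[fast]=3≠0 swap→a[1]=3, slow++,fast++
slow=2 fast=3: a[fast]=9≠0 swap→a[2]=9, slow++,fast++
slow=3 fast=4: a[fast]=5≠0 swap→a[3]=5, slow++,fast++
slow=4 fast=5: a[fast]=0, fast++
slow=4 fast=6: a[fast]=0, fast++
slow=4 fast=7: a[fast]=6≠0 swap→a[4]=6, slow++,fast++
slow=5 fast=8: a[fast]=0, fast++
slow=5 fast=9: a[fast]=0, fast++
slow=5 fast=10: a[fast]=1≠0 swap→a[5]=1, slow++,fast++
slow=6 fast=11: a[fast]=0, fast++
slow=6 fast=12: a[fast]=3≠0 swap→a[6]=3, slow++,fast++
slow=7 fast=13: a[fast]=0, fast++
slow=7 fast=14: a[fast]=9≠0 swap→a[7]=9, slow++,fast++
slow=8 fast=15: a[fast]=5≠0 swap→a[8]=5, slow++,fast++
slow=9 fast=16: a[fast]=2≠0 swap→a[9]=2, slow++,fast++
slow=10 fast=17: a[fast]=6≠0 swap→a[10]=6, slow++,fast++

[3, 9, 5, 6, 1, 3, 9, 5, 2, 6, 0, 0, 0, 0, 0, 0, 0]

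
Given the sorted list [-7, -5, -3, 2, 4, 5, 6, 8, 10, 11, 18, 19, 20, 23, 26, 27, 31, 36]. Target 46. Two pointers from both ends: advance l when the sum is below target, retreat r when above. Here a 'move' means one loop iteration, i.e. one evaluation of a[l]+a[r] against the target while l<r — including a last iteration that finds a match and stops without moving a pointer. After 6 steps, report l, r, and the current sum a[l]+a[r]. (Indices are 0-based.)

l=6, r=17, sum=42

[0,17] -7+36=29 <46 → l++
[1,17] -5+36=31 <46 → l++
[2,17] -3+36=33 <46 → l++
[3,17] 2+36=38 <46 → l++
[4,17] 4+36=40 <46 → l++
[5,17] 5+36=41 <46 → l++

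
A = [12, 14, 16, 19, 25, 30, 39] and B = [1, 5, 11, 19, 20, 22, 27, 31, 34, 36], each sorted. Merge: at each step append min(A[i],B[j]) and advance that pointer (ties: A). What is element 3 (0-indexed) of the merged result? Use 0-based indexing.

merged[3] = 12

[i=0,j=0] A[i]=12>B[j]=1 take 1 → j++
[i=0,j=1] A[i]=12>B[j]=5 take 5 → j++
[i=0,j=2] A[i]=12>B[j]=11 take 11 → j++
[i=0,j=3] A[i]=12<=B[j]=19 take 12 → i++
[i=1,j=3] A[i]=14<=B[j]=19 take 14 → i++
[i=2,j=3] A[i]=16<=B[j]=19 take 16 → i++
[i=3,j=3] A[i]=19<=B[j]=19 take 19 → i++
[i=4,j=3] A[i]=25>B[j]=19 take 19 → j++
[i=4,j=4] A[i]=25>B[j]=20 take 20 → j++
[i=4,j=5] A[i]=25>B[j]=22 take 22 → j++
[i=4,j=6] A[i]=25<=B[j]=27 take 25 → i++
[i=5,j=6] A[i]=30>B[j]=27 take 27 → j++
[i=5,j=7] A[i]=30<=B[j]=31 take 30 → i++
[i=6,j=7] A[i]=39>B[j]=31 take 31 → j++
[i=6,j=8] A[i]=39>B[j]=34 take 34 → j++
[i=6,j=9] A[i]=39>B[j]=36 take 36 → j++
[i=6,j=10] B done, take A[i]=39 → i++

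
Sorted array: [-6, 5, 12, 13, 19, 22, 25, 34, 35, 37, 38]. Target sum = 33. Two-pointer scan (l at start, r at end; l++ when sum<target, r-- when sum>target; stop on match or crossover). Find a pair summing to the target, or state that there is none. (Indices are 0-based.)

no pair

[0,10] -6+38=32 <33 → l++
[1,10] 5+38=43 >33 → r--
[1,9] 5+37=42 >33 → r--
[1,8] 5+35=40 >33 → r--
[1,7] 5+34=39 >33 → r--
[1,6] 5+25=30 <33 → l++
[2,6] 12+25=37 >33 → r--
[2,5] 12+22=34 >33 → r--
[2,4] 12+19=31 <33 → l++
[3,4] 13+19=32 <33 → l++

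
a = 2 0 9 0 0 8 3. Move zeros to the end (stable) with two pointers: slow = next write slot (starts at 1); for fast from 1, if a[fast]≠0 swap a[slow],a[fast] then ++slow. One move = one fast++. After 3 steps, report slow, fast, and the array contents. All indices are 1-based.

slow=3, fast=4, a=[2, 9, 0, 0, 0, 8, 3]

(s=1,f=1) a[fast]=2≠0 swap→a[1]=2 → slow++,fast++
(s=2,f=2) a[fast]=0 → fast++
(s=2,f=3) a[fast]=9≠0 swap→a[2]=9 → slow++,fast++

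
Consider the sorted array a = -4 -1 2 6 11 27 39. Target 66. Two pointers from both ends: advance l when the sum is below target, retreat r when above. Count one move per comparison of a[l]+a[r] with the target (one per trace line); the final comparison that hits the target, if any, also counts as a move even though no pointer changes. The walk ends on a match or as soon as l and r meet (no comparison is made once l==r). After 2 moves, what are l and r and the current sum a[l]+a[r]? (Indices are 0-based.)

l=0 r=6: -4+39=35 <66, l++
l=1 r=6: -1+39=38 <66, l++

l=2, r=6, sum=41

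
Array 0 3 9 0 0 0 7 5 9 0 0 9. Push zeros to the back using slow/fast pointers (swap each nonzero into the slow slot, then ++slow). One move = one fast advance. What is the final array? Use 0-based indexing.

[3, 9, 7, 5, 9, 9, 0, 0, 0, 0, 0, 0]

slow=0 fast=0: a[fast]=0, fast++
slow=0 fast=1: a[fast]=3≠0 swap→a[0]=3, slow++,fast++
slow=1 fast=2: a[fast]=9≠0 swap→a[1]=9, slow++,fast++
slow=2 fast=3: a[fast]=0, fast++
slow=2 fast=4: a[fast]=0, fast++
slow=2 fast=5: a[fast]=0, fast++
slow=2 fast=6: a[fast]=7≠0 swap→a[2]=7, slow++,fast++
slow=3 fast=7: a[fast]=5≠0 swap→a[3]=5, slow++,fast++
slow=4 fast=8: a[fast]=9≠0 swap→a[4]=9, slow++,fast++
slow=5 fast=9: a[fast]=0, fast++
slow=5 fast=10: a[fast]=0, fast++
slow=5 fast=11: a[fast]=9≠0 swap→a[5]=9, slow++,fast++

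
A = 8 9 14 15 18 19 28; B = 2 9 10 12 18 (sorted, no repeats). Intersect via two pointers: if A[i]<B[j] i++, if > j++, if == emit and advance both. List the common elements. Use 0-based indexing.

[i=0,j=0] 8>2 → j++
[i=0,j=1] 8<9 → i++
[i=1,j=1] 9==9 emit → i++,j++
[i=2,j=2] 14>10 → j++
[i=2,j=3] 14>12 → j++
[i=2,j=4] 14<18 → i++
[i=3,j=4] 15<18 → i++
[i=4,j=4] 18==18 emit → i++,j++

intersection = [9, 18]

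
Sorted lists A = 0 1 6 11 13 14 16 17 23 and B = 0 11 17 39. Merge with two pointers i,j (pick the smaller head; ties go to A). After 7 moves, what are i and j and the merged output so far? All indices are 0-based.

i=5, j=2, merged so far=[0, 0, 1, 6, 11, 11, 13]

i=0 j=0: A[i]=0<=B[j]=0 take 0, i++
i=1 j=0: A[i]=1>B[j]=0 take 0, j++
i=1 j=1: A[i]=1<=B[j]=11 take 1, i++
i=2 j=1: A[i]=6<=B[j]=11 take 6, i++
i=3 j=1: A[i]=11<=B[j]=11 take 11, i++
i=4 j=1: A[i]=13>B[j]=11 take 11, j++
i=4 j=2: A[i]=13<=B[j]=17 take 13, i++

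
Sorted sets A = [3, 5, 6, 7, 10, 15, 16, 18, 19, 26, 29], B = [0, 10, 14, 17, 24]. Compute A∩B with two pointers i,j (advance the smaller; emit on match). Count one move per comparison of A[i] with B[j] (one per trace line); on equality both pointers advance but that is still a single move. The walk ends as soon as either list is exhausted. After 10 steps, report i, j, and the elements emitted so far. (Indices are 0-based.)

i=7, j=4, emitted=[10]

i=0 j=0: 3>0, j++
i=0 j=1: 3<10, i++
i=1 j=1: 5<10, i++
i=2 j=1: 6<10, i++
i=3 j=1: 7<10, i++
i=4 j=1: 10==10 emit, i++,j++
i=5 j=2: 15>14, j++
i=5 j=3: 15<17, i++
i=6 j=3: 16<17, i++
i=7 j=3: 18>17, j++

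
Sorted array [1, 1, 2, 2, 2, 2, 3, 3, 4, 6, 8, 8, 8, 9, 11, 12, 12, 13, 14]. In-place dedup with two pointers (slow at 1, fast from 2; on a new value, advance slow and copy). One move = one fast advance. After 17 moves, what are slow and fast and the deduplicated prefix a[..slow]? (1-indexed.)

slow=10, fast=19, prefix=[1, 2, 3, 4, 6, 8, 9, 11, 12, 13]

slow=1 fast=2: a[fast]=1=a[slow] dup, fast++
slow=1 fast=3: a[fast]=2≠a[slow]=1 write a[2]=2, slow++,fast++
slow=2 fast=4: a[fast]=2=a[slow] dup, fast++
slow=2 fast=5: a[fast]=2=a[slow] dup, fast++
slow=2 fast=6: a[fast]=2=a[slow] dup, fast++
slow=2 fast=7: a[fast]=3≠a[slow]=2 write a[3]=3, slow++,fast++
slow=3 fast=8: a[fast]=3=a[slow] dup, fast++
slow=3 fast=9: a[fast]=4≠a[slow]=3 write a[4]=4, slow++,fast++
slow=4 fast=10: a[fast]=6≠a[slow]=4 write a[5]=6, slow++,fast++
slow=5 fast=11: a[fast]=8≠a[slow]=6 write a[6]=8, slow++,fast++
slow=6 fast=12: a[fast]=8=a[slow] dup, fast++
slow=6 fast=13: a[fast]=8=a[slow] dup, fast++
slow=6 fast=14: a[fast]=9≠a[slow]=8 write a[7]=9, slow++,fast++
slow=7 fast=15: a[fast]=11≠a[slow]=9 write a[8]=11, slow++,fast++
slow=8 fast=16: a[fast]=12≠a[slow]=11 write a[9]=12, slow++,fast++
slow=9 fast=17: a[fast]=12=a[slow] dup, fast++
slow=9 fast=18: a[fast]=13≠a[slow]=12 write a[10]=13, slow++,fast++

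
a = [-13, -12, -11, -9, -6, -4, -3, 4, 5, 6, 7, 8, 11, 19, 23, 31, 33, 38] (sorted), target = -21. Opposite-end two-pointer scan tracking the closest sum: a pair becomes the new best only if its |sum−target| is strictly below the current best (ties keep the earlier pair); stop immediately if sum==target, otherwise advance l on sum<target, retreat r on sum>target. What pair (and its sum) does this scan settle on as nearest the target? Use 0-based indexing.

l=0 r=17: -13+38=25 d=46 *, r--
l=0 r=16: -13+33=20 d=41 *, r--
l=0 r=15: -13+31=18 d=39 *, r--
l=0 r=14: -13+23=10 d=31 *, r--
l=0 r=13: -13+19=6 d=27 *, r--
l=0 r=12: -13+11=-2 d=19 *, r--
l=0 r=11: -13+8=-5 d=16 *, r--
l=0 r=10: -13+7=-6 d=15 *, r--
l=0 r=9: -13+6=-7 d=14 *, r--
l=0 r=8: -13+5=-8 d=13 *, r--
l=0 r=7: -13+4=-9 d=12 *, r--
l=0 r=6: -13+-3=-16 d=5 *, r--
l=0 r=5: -13+-4=-17 d=4 *, r--
l=0 r=4: -13+-6=-19 d=2 *, r--
l=0 r=3: -13+-9=-22 d=1 *, l++
l=1 r=3: -12+-9=-21 d=0 *, stop

pair (-12, -9) with sum -21 (|Δ|=0)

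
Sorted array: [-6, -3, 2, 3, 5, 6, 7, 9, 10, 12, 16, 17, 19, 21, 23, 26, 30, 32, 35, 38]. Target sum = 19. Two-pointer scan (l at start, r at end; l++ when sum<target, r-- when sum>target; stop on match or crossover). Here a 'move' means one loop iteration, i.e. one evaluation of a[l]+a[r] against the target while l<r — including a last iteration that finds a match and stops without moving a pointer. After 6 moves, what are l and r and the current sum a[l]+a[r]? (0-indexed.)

[0,19] -6+38=32 >19 → r--
[0,18] -6+35=29 >19 → r--
[0,17] -6+32=26 >19 → r--
[0,16] -6+30=24 >19 → r--
[0,15] -6+26=20 >19 → r--
[0,14] -6+23=17 <19 → l++

l=1, r=14, sum=20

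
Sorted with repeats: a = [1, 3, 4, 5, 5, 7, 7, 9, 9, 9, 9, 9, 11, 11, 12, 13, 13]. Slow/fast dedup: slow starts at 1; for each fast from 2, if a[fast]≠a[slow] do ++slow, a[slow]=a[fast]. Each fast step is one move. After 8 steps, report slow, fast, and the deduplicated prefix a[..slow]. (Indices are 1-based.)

slow=6, fast=10, prefix=[1, 3, 4, 5, 7, 9]

(s=1,f=2) a[fast]=3≠a[slow]=1 write a[2]=3 → slow++,fast++
(s=2,f=3) a[fast]=4≠a[slow]=3 write a[3]=4 → slow++,fast++
(s=3,f=4) a[fast]=5≠a[slow]=4 write a[4]=5 → slow++,fast++
(s=4,f=5) a[fast]=5=a[slow] dup → fast++
(s=4,f=6) a[fast]=7≠a[slow]=5 write a[5]=7 → slow++,fast++
(s=5,f=7) a[fast]=7=a[slow] dup → fast++
(s=5,f=8) a[fast]=9≠a[slow]=7 write a[6]=9 → slow++,fast++
(s=6,f=9) a[fast]=9=a[slow] dup → fast++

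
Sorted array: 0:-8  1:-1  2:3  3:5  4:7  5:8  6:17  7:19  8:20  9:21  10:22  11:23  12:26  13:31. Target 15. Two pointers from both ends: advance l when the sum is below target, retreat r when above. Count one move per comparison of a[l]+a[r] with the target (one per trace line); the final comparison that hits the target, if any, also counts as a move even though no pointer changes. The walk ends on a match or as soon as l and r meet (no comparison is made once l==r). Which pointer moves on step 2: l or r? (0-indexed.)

l=0 r=13: -8+31=23 >15, r--
l=0 r=12: -8+26=18 >15, r--

r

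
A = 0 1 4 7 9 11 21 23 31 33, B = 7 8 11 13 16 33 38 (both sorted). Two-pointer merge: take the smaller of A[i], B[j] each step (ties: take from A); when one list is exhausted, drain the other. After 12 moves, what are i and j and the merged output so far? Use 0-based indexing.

[i=0,j=0] A[i]=0<=B[j]=7 take 0 → i++
[i=1,j=0] A[i]=1<=B[j]=7 take 1 → i++
[i=2,j=0] A[i]=4<=B[j]=7 take 4 → i++
[i=3,j=0] A[i]=7<=B[j]=7 take 7 → i++
[i=4,j=0] A[i]=9>B[j]=7 take 7 → j++
[i=4,j=1] A[i]=9>B[j]=8 take 8 → j++
[i=4,j=2] A[i]=9<=B[j]=11 take 9 → i++
[i=5,j=2] A[i]=11<=B[j]=11 take 11 → i++
[i=6,j=2] A[i]=21>B[j]=11 take 11 → j++
[i=6,j=3] A[i]=21>B[j]=13 take 13 → j++
[i=6,j=4] A[i]=21>B[j]=16 take 16 → j++
[i=6,j=5] A[i]=21<=B[j]=33 take 21 → i++

i=7, j=5, merged so far=[0, 1, 4, 7, 7, 8, 9, 11, 11, 13, 16, 21]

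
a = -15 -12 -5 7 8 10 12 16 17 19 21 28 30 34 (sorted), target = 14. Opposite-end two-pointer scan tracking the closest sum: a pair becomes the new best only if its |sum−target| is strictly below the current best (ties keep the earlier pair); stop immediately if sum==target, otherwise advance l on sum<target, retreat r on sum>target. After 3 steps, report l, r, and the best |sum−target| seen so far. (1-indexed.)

l=1 r=14: -15+34=19 d=5 *, r--
l=1 r=13: -15+30=15 d=1 *, r--
l=1 r=12: -15+28=13 d=1, l++

l=2, r=12, best |Δ|=1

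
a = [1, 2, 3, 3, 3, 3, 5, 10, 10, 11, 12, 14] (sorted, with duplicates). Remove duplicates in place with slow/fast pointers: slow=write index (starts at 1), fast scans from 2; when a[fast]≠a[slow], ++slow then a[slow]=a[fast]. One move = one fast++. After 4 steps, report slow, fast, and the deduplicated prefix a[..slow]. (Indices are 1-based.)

slow=1 fast=2: a[fast]=2≠a[slow]=1 write a[2]=2, slow++,fast++
slow=2 fast=3: a[fast]=3≠a[slow]=2 write a[3]=3, slow++,fast++
slow=3 fast=4: a[fast]=3=a[slow] dup, fast++
slow=3 fast=5: a[fast]=3=a[slow] dup, fast++

slow=3, fast=6, prefix=[1, 2, 3]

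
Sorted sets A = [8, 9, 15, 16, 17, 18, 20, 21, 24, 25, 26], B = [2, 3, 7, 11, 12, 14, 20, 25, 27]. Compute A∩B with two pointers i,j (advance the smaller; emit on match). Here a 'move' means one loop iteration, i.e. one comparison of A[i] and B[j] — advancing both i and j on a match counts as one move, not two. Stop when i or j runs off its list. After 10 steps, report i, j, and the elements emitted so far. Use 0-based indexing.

[i=0,j=0] 8>2 → j++
[i=0,j=1] 8>3 → j++
[i=0,j=2] 8>7 → j++
[i=0,j=3] 8<11 → i++
[i=1,j=3] 9<11 → i++
[i=2,j=3] 15>11 → j++
[i=2,j=4] 15>12 → j++
[i=2,j=5] 15>14 → j++
[i=2,j=6] 15<20 → i++
[i=3,j=6] 16<20 → i++

i=4, j=6, emitted=[]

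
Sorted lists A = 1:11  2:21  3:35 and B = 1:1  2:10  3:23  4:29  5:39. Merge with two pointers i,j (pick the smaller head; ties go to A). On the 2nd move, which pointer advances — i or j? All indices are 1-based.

j

[i=1,j=1] A[i]=11>B[j]=1 take 1 → j++
[i=1,j=2] A[i]=11>B[j]=10 take 10 → j++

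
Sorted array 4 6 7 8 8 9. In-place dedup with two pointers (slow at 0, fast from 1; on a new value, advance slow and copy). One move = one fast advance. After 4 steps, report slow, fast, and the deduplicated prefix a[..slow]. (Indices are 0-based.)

slow=0 fast=1: a[fast]=6≠a[slow]=4 write a[1]=6, slow++,fast++
slow=1 fast=2: a[fast]=7≠a[slow]=6 write a[2]=7, slow++,fast++
slow=2 fast=3: a[fast]=8≠a[slow]=7 write a[3]=8, slow++,fast++
slow=3 fast=4: a[fast]=8=a[slow] dup, fast++

slow=3, fast=5, prefix=[4, 6, 7, 8]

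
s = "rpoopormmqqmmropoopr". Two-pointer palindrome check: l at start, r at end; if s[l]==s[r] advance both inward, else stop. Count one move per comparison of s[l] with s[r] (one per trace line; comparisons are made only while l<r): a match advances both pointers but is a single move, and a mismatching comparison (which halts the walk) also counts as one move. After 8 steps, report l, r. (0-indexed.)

l=0 r=19: 'r'=='r', l++,r--
l=1 r=18: 'p'=='p', l++,r--
l=2 r=17: 'o'=='o', l++,r--
l=3 r=16: 'o'=='o', l++,r--
l=4 r=15: 'p'=='p', l++,r--
l=5 r=14: 'o'=='o', l++,r--
l=6 r=13: 'r'=='r', l++,r--
l=7 r=12: 'm'=='m', l++,r--

l=8, r=11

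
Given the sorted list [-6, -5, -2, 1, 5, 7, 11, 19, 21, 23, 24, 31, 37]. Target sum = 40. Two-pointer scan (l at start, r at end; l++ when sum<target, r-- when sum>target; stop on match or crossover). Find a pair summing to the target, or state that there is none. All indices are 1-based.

(19, 21)

[1,13] -6+37=31 <40 → l++
[2,13] -5+37=32 <40 → l++
[3,13] -2+37=35 <40 → l++
[4,13] 1+37=38 <40 → l++
[5,13] 5+37=42 >40 → r--
[5,12] 5+31=36 <40 → l++
[6,12] 7+31=38 <40 → l++
[7,12] 11+31=42 >40 → r--
[7,11] 11+24=35 <40 → l++
[8,11] 19+24=43 >40 → r--
[8,10] 19+23=42 >40 → r--
[8,9] 19+21=40 → found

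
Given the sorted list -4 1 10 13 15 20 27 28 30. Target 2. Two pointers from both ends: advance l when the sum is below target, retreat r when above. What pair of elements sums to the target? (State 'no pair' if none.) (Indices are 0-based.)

[0,8] -4+30=26 >2 → r--
[0,7] -4+28=24 >2 → r--
[0,6] -4+27=23 >2 → r--
[0,5] -4+20=16 >2 → r--
[0,4] -4+15=11 >2 → r--
[0,3] -4+13=9 >2 → r--
[0,2] -4+10=6 >2 → r--
[0,1] -4+1=-3 <2 → l++

no pair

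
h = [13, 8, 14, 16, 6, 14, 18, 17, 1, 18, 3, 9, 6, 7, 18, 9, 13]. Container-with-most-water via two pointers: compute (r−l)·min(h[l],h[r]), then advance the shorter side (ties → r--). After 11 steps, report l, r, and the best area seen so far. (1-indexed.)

l=7, r=12, best area=208

[1,17] min(13,13)*16=208 best=208 * → r--
[1,16] min(13,9)*15=135 best=208 → r--
[1,15] min(13,18)*14=182 best=208 → l++
[2,15] min(8,18)*13=104 best=208 → l++
[3,15] min(14,18)*12=168 best=208 → l++
[4,15] min(16,18)*11=176 best=208 → l++
[5,15] min(6,18)*10=60 best=208 → l++
[6,15] min(14,18)*9=126 best=208 → l++
[7,15] min(18,18)*8=144 best=208 → r--
[7,14] min(18,7)*7=49 best=208 → r--
[7,13] min(18,6)*6=36 best=208 → r--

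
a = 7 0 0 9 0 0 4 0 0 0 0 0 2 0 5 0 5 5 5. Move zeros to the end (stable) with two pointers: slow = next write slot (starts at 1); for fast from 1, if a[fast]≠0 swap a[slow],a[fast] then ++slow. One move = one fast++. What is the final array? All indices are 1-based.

(s=1,f=1) a[fast]=7≠0 swap→a[1]=7 → slow++,fast++
(s=2,f=2) a[fast]=0 → fast++
(s=2,f=3) a[fast]=0 → fast++
(s=2,f=4) a[fast]=9≠0 swap→a[2]=9 → slow++,fast++
(s=3,f=5) a[fast]=0 → fast++
(s=3,f=6) a[fast]=0 → fast++
(s=3,f=7) a[fast]=4≠0 swap→a[3]=4 → slow++,fast++
(s=4,f=8) a[fast]=0 → fast++
(s=4,f=9) a[fast]=0 → fast++
(s=4,f=10) a[fast]=0 → fast++
(s=4,f=11) a[fast]=0 → fast++
(s=4,f=12) a[fast]=0 → fast++
(s=4,f=13) a[fast]=2≠0 swap→a[4]=2 → slow++,fast++
(s=5,f=14) a[fast]=0 → fast++
(s=5,f=15) a[fast]=5≠0 swap→a[5]=5 → slow++,fast++
(s=6,f=16) a[fast]=0 → fast++
(s=6,f=17) a[fast]=5≠0 swap→a[6]=5 → slow++,fast++
(s=7,f=18) a[fast]=5≠0 swap→a[7]=5 → slow++,fast++
(s=8,f=19) a[fast]=5≠0 swap→a[8]=5 → slow++,fast++

[7, 9, 4, 2, 5, 5, 5, 5, 0, 0, 0, 0, 0, 0, 0, 0, 0, 0, 0]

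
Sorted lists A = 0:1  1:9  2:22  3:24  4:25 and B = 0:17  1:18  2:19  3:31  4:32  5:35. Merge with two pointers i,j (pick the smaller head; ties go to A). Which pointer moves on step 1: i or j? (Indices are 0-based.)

i

[i=0,j=0] A[i]=1<=B[j]=17 take 1 → i++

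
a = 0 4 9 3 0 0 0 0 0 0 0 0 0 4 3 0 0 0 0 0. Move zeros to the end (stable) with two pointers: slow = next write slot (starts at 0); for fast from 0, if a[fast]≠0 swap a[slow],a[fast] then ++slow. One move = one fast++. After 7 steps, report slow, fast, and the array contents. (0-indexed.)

slow=3, fast=7, a=[4, 9, 3, 0, 0, 0, 0, 0, 0, 0, 0, 0, 0, 4, 3, 0, 0, 0, 0, 0]

slow=0 fast=0: a[fast]=0, fast++
slow=0 fast=1: a[fast]=4≠0 swap→a[0]=4, slow++,fast++
slow=1 fast=2: a[fast]=9≠0 swap→a[1]=9, slow++,fast++
slow=2 fast=3: a[fast]=3≠0 swap→a[2]=3, slow++,fast++
slow=3 fast=4: a[fast]=0, fast++
slow=3 fast=5: a[fast]=0, fast++
slow=3 fast=6: a[fast]=0, fast++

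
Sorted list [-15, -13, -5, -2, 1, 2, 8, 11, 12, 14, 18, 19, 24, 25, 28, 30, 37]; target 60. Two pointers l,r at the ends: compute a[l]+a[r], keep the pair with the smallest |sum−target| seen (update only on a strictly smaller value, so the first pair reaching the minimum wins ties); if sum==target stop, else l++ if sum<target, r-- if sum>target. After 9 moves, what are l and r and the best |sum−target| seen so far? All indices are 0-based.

l=9, r=16, best |Δ|=11

[0,16] -15+37=22 d=38 * → l++
[1,16] -13+37=24 d=36 * → l++
[2,16] -5+37=32 d=28 * → l++
[3,16] -2+37=35 d=25 * → l++
[4,16] 1+37=38 d=22 * → l++
[5,16] 2+37=39 d=21 * → l++
[6,16] 8+37=45 d=15 * → l++
[7,16] 11+37=48 d=12 * → l++
[8,16] 12+37=49 d=11 * → l++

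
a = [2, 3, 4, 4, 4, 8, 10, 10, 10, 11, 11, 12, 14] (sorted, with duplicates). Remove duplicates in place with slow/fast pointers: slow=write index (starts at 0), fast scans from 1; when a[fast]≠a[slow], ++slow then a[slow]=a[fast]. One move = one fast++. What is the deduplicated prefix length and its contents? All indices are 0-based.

length 8; prefix = [2, 3, 4, 8, 10, 11, 12, 14]

(s=0,f=1) a[fast]=3≠a[slow]=2 write a[1]=3 → slow++,fast++
(s=1,f=2) a[fast]=4≠a[slow]=3 write a[2]=4 → slow++,fast++
(s=2,f=3) a[fast]=4=a[slow] dup → fast++
(s=2,f=4) a[fast]=4=a[slow] dup → fast++
(s=2,f=5) a[fast]=8≠a[slow]=4 write a[3]=8 → slow++,fast++
(s=3,f=6) a[fast]=10≠a[slow]=8 write a[4]=10 → slow++,fast++
(s=4,f=7) a[fast]=10=a[slow] dup → fast++
(s=4,f=8) a[fast]=10=a[slow] dup → fast++
(s=4,f=9) a[fast]=11≠a[slow]=10 write a[5]=11 → slow++,fast++
(s=5,f=10) a[fast]=11=a[slow] dup → fast++
(s=5,f=11) a[fast]=12≠a[slow]=11 write a[6]=12 → slow++,fast++
(s=6,f=12) a[fast]=14≠a[slow]=12 write a[7]=14 → slow++,fast++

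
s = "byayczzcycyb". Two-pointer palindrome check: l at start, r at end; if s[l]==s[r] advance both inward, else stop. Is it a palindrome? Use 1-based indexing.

not a palindrome (mismatch at 3,10)

l=1 r=12: 'b'=='b', l++,r--
l=2 r=11: 'y'=='y', l++,r--
l=3 r=10: 'a'!='c', stop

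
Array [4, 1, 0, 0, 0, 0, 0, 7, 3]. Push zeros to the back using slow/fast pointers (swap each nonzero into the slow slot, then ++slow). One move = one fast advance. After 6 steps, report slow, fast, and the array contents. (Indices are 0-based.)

slow=2, fast=6, a=[4, 1, 0, 0, 0, 0, 0, 7, 3]

slow=0 fast=0: a[fast]=4≠0 swap→a[0]=4, slow++,fast++
slow=1 fast=1: a[fast]=1≠0 swap→a[1]=1, slow++,fast++
slow=2 fast=2: a[fast]=0, fast++
slow=2 fast=3: a[fast]=0, fast++
slow=2 fast=4: a[fast]=0, fast++
slow=2 fast=5: a[fast]=0, fast++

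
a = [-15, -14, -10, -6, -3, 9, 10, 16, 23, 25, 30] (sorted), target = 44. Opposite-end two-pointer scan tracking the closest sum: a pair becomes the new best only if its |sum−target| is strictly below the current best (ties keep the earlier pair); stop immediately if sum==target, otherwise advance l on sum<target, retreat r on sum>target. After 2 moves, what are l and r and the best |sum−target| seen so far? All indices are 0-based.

l=2, r=10, best |Δ|=28

l=0 r=10: -15+30=15 d=29 *, l++
l=1 r=10: -14+30=16 d=28 *, l++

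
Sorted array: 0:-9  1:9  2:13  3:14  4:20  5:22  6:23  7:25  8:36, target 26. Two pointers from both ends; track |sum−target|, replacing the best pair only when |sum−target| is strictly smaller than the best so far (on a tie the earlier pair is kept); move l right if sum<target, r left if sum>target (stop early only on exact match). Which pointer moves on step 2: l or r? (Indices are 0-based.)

l=0 r=8: -9+36=27 d=1 *, r--
l=0 r=7: -9+25=16 d=10, l++

l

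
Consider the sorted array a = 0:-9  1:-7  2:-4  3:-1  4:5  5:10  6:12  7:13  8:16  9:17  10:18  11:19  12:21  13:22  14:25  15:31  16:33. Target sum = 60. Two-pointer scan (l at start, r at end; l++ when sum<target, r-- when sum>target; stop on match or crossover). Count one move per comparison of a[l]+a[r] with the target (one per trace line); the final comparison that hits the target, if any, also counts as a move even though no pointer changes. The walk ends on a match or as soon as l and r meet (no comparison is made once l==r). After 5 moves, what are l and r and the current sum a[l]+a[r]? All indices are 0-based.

l=0 r=16: -9+33=24 <60, l++
l=1 r=16: -7+33=26 <60, l++
l=2 r=16: -4+33=29 <60, l++
l=3 r=16: -1+33=32 <60, l++
l=4 r=16: 5+33=38 <60, l++

l=5, r=16, sum=43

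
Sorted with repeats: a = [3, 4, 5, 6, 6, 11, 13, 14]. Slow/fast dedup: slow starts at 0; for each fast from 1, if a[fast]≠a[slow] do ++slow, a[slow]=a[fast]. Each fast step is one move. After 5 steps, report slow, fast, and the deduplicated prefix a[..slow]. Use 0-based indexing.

slow=4, fast=6, prefix=[3, 4, 5, 6, 11]

(s=0,f=1) a[fast]=4≠a[slow]=3 write a[1]=4 → slow++,fast++
(s=1,f=2) a[fast]=5≠a[slow]=4 write a[2]=5 → slow++,fast++
(s=2,f=3) a[fast]=6≠a[slow]=5 write a[3]=6 → slow++,fast++
(s=3,f=4) a[fast]=6=a[slow] dup → fast++
(s=3,f=5) a[fast]=11≠a[slow]=6 write a[4]=11 → slow++,fast++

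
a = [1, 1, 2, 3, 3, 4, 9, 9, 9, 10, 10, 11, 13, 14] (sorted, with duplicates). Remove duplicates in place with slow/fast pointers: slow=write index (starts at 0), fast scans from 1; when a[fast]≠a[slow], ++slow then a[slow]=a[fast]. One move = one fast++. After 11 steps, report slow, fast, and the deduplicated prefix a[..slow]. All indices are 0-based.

slow=6, fast=12, prefix=[1, 2, 3, 4, 9, 10, 11]

slow=0 fast=1: a[fast]=1=a[slow] dup, fast++
slow=0 fast=2: a[fast]=2≠a[slow]=1 write a[1]=2, slow++,fast++
slow=1 fast=3: a[fast]=3≠a[slow]=2 write a[2]=3, slow++,fast++
slow=2 fast=4: a[fast]=3=a[slow] dup, fast++
slow=2 fast=5: a[fast]=4≠a[slow]=3 write a[3]=4, slow++,fast++
slow=3 fast=6: a[fast]=9≠a[slow]=4 write a[4]=9, slow++,fast++
slow=4 fast=7: a[fast]=9=a[slow] dup, fast++
slow=4 fast=8: a[fast]=9=a[slow] dup, fast++
slow=4 fast=9: a[fast]=10≠a[slow]=9 write a[5]=10, slow++,fast++
slow=5 fast=10: a[fast]=10=a[slow] dup, fast++
slow=5 fast=11: a[fast]=11≠a[slow]=10 write a[6]=11, slow++,fast++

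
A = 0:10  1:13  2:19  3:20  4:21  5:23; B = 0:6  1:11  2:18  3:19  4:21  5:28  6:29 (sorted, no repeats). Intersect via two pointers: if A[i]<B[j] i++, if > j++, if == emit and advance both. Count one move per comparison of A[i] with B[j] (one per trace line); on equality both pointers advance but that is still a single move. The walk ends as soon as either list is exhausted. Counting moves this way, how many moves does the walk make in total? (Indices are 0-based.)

9 moves

[i=0,j=0] 10>6 → j++
[i=0,j=1] 10<11 → i++
[i=1,j=1] 13>11 → j++
[i=1,j=2] 13<18 → i++
[i=2,j=2] 19>18 → j++
[i=2,j=3] 19==19 emit → i++,j++
[i=3,j=4] 20<21 → i++
[i=4,j=4] 21==21 emit → i++,j++
[i=5,j=5] 23<28 → i++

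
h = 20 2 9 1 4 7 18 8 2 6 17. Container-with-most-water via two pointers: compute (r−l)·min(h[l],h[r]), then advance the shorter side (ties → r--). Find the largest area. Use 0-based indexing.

[0,10] min(20,17)*10=170 best=170 * → r--
[0,9] min(20,6)*9=54 best=170 → r--
[0,8] min(20,2)*8=16 best=170 → r--
[0,7] min(20,8)*7=56 best=170 → r--
[0,6] min(20,18)*6=108 best=170 → r--
[0,5] min(20,7)*5=35 best=170 → r--
[0,4] min(20,4)*4=16 best=170 → r--
[0,3] min(20,1)*3=3 best=170 → r--
[0,2] min(20,9)*2=18 best=170 → r--
[0,1] min(20,2)*1=2 best=170 → r--

max area = 170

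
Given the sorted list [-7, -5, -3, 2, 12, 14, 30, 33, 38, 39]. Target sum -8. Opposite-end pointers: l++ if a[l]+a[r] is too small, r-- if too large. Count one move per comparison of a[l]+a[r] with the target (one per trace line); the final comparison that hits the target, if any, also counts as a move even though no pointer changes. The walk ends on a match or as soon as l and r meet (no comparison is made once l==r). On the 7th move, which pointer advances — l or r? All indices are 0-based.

r

[0,9] -7+39=32 >-8 → r--
[0,8] -7+38=31 >-8 → r--
[0,7] -7+33=26 >-8 → r--
[0,6] -7+30=23 >-8 → r--
[0,5] -7+14=7 >-8 → r--
[0,4] -7+12=5 >-8 → r--
[0,3] -7+2=-5 >-8 → r--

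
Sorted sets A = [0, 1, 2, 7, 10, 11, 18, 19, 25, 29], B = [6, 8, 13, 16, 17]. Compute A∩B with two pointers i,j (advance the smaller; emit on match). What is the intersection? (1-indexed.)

i=1 j=1: 0<6, i++
i=2 j=1: 1<6, i++
i=3 j=1: 2<6, i++
i=4 j=1: 7>6, j++
i=4 j=2: 7<8, i++
i=5 j=2: 10>8, j++
i=5 j=3: 10<13, i++
i=6 j=3: 11<13, i++
i=7 j=3: 18>13, j++
i=7 j=4: 18>16, j++
i=7 j=5: 18>17, j++

intersection = []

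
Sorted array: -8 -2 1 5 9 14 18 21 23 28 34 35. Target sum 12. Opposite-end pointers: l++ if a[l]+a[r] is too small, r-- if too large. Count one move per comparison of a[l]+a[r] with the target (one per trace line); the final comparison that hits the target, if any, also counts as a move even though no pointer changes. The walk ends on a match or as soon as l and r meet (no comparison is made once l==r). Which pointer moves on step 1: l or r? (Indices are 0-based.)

[0,11] -8+35=27 >12 → r--

r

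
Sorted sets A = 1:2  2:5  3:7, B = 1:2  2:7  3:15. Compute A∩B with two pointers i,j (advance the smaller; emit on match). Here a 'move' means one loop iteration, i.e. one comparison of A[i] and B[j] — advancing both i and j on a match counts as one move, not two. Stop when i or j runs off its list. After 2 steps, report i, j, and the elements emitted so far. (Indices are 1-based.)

i=1 j=1: 2==2 emit, i++,j++
i=2 j=2: 5<7, i++

i=3, j=2, emitted=[2]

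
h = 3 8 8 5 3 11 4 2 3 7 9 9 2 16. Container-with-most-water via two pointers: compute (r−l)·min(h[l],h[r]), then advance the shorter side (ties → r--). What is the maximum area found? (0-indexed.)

max area = 96

[0,13] min(3,16)*13=39 best=39 * → l++
[1,13] min(8,16)*12=96 best=96 * → l++
[2,13] min(8,16)*11=88 best=96 → l++
[3,13] min(5,16)*10=50 best=96 → l++
[4,13] min(3,16)*9=27 best=96 → l++
[5,13] min(11,16)*8=88 best=96 → l++
[6,13] min(4,16)*7=28 best=96 → l++
[7,13] min(2,16)*6=12 best=96 → l++
[8,13] min(3,16)*5=15 best=96 → l++
[9,13] min(7,16)*4=28 best=96 → l++
[10,13] min(9,16)*3=27 best=96 → l++
[11,13] min(9,16)*2=18 best=96 → l++
[12,13] min(2,16)*1=2 best=96 → l++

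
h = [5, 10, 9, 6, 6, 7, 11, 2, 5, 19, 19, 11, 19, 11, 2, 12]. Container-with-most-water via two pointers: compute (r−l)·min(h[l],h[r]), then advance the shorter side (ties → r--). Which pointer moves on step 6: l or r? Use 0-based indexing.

l

l=0 r=15: min(5,12)*15=75 best=75 *, l++
l=1 r=15: min(10,12)*14=140 best=140 *, l++
l=2 r=15: min(9,12)*13=117 best=140, l++
l=3 r=15: min(6,12)*12=72 best=140, l++
l=4 r=15: min(6,12)*11=66 best=140, l++
l=5 r=15: min(7,12)*10=70 best=140, l++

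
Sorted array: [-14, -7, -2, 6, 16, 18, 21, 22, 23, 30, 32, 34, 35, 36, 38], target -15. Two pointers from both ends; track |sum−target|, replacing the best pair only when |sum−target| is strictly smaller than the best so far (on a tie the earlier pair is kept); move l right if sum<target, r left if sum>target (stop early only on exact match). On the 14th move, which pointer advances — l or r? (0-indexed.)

r

l=0 r=14: -14+38=24 d=39 *, r--
l=0 r=13: -14+36=22 d=37 *, r--
l=0 r=12: -14+35=21 d=36 *, r--
l=0 r=11: -14+34=20 d=35 *, r--
l=0 r=10: -14+32=18 d=33 *, r--
l=0 r=9: -14+30=16 d=31 *, r--
l=0 r=8: -14+23=9 d=24 *, r--
l=0 r=7: -14+22=8 d=23 *, r--
l=0 r=6: -14+21=7 d=22 *, r--
l=0 r=5: -14+18=4 d=19 *, r--
l=0 r=4: -14+16=2 d=17 *, r--
l=0 r=3: -14+6=-8 d=7 *, r--
l=0 r=2: -14+-2=-16 d=1 *, l++
l=1 r=2: -7+-2=-9 d=6, r--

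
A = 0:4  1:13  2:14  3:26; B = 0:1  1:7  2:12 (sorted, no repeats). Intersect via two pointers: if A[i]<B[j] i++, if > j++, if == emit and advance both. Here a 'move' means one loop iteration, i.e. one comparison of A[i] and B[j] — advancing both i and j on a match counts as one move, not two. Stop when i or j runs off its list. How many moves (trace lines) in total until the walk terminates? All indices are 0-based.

4 moves

i=0 j=0: 4>1, j++
i=0 j=1: 4<7, i++
i=1 j=1: 13>7, j++
i=1 j=2: 13>12, j++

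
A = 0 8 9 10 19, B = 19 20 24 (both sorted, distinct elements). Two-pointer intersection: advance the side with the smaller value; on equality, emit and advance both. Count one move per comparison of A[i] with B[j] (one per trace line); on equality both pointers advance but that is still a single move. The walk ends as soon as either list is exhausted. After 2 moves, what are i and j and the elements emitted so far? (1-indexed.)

[i=1,j=1] 0<19 → i++
[i=2,j=1] 8<19 → i++

i=3, j=1, emitted=[]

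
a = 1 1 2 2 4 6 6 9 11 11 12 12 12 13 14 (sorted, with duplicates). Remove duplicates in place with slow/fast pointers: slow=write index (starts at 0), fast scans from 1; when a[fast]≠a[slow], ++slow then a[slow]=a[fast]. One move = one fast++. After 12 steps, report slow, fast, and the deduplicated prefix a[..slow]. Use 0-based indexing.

(s=0,f=1) a[fast]=1=a[slow] dup → fast++
(s=0,f=2) a[fast]=2≠a[slow]=1 write a[1]=2 → slow++,fast++
(s=1,f=3) a[fast]=2=a[slow] dup → fast++
(s=1,f=4) a[fast]=4≠a[slow]=2 write a[2]=4 → slow++,fast++
(s=2,f=5) a[fast]=6≠a[slow]=4 write a[3]=6 → slow++,fast++
(s=3,f=6) a[fast]=6=a[slow] dup → fast++
(s=3,f=7) a[fast]=9≠a[slow]=6 write a[4]=9 → slow++,fast++
(s=4,f=8) a[fast]=11≠a[slow]=9 write a[5]=11 → slow++,fast++
(s=5,f=9) a[fast]=11=a[slow] dup → fast++
(s=5,f=10) a[fast]=12≠a[slow]=11 write a[6]=12 → slow++,fast++
(s=6,f=11) a[fast]=12=a[slow] dup → fast++
(s=6,f=12) a[fast]=12=a[slow] dup → fast++

slow=6, fast=13, prefix=[1, 2, 4, 6, 9, 11, 12]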